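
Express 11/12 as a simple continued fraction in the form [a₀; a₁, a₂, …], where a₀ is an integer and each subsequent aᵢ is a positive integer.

[0; 1, 11]

Apply division with remainder until the remainder is 0:
11 ÷ 12 → quotient 0, remainder 11
12 ÷ 11 → quotient 1, remainder 1
11 ÷ 1 → quotient 11, remainder 0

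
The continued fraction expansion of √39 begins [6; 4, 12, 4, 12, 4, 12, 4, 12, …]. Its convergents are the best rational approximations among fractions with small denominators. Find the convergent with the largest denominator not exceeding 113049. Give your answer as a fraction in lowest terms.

62425/9996

a_0 = 6: 6/1  (≤ bound)
a_1 = 4: 25/4  (≤ bound)
a_2 = 12: 306/49  (≤ bound)
a_3 = 4: 1249/200  (≤ bound)
a_4 = 12: 15294/2449  (≤ bound)
a_5 = 4: 62425/9996  (≤ bound)
a_6 = 12: 764394/122401  (> 113049, stop)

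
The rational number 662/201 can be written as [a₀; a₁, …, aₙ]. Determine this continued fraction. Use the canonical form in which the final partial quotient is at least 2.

Apply division with remainder until the remainder is 0:
⌊662/201⌋ = 3, remainder 59
⌊201/59⌋ = 3, remainder 24
⌊59/24⌋ = 2, remainder 11
⌊24/11⌋ = 2, remainder 2
⌊11/2⌋ = 5, remainder 1
⌊2/1⌋ = 2, remainder 0

[3; 3, 2, 2, 5, 2]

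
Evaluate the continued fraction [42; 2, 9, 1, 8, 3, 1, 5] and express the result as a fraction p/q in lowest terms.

188041/4427

Start with 5.
1 + 1/(5/1) = 1 + 1/5 = 6/5
3 + 1/(6/5) = 3 + 5/6 = 23/6
8 + 1/(23/6) = 8 + 6/23 = 190/23
1 + 1/(190/23) = 1 + 23/190 = 213/190
9 + 1/(213/190) = 9 + 190/213 = 2107/213
2 + 1/(2107/213) = 2 + 213/2107 = 4427/2107
42 + 1/(4427/2107) = 42 + 2107/4427 = 188041/4427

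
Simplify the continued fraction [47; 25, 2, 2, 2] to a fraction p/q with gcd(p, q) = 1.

Starting at the tail and folding back:
Start with 2.
2 + 1/(2/1) = 2 + 1/2 = 5/2
2 + 1/(5/2) = 2 + 2/5 = 12/5
25 + 1/(12/5) = 25 + 5/12 = 305/12
47 + 1/(305/12) = 47 + 12/305 = 14347/305

14347/305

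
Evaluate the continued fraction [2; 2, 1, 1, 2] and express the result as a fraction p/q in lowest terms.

Build up convergents one term at a time:
a_0 = 2: 2/1
a_1 = 2: 5/2
a_2 = 1: 7/3
a_3 = 1: 12/5
a_4 = 2: 31/13

31/13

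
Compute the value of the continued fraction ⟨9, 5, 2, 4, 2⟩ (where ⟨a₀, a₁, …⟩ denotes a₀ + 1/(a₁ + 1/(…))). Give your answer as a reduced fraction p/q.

Use the convergent recurrence hₖ = aₖ·hₖ₋₁ + hₖ₋₂ (and likewise for the denominators kₖ):
a_0 = 9: 9/1
a_1 = 5: 46/5
a_2 = 2: 101/11
a_3 = 4: 450/49
a_4 = 2: 1001/109

1001/109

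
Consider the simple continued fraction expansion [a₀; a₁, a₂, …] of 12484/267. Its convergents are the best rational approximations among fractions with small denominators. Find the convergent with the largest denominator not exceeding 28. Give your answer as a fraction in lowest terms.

List convergents until the denominator exceeds the bound:
a_0 = 46: 46/1  (≤ bound)
a_1 = 1: 47/1  (≤ bound)
a_2 = 3: 187/4  (≤ bound)
a_3 = 9: 1730/37  (> 28, stop)

187/4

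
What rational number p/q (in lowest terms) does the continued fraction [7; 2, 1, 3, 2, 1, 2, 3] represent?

a_0 = 7: 7/1
a_1 = 2: 15/2
a_2 = 1: 22/3
a_3 = 3: 81/11
a_4 = 2: 184/25
a_5 = 1: 265/36
a_6 = 2: 714/97
a_7 = 3: 2407/327

2407/327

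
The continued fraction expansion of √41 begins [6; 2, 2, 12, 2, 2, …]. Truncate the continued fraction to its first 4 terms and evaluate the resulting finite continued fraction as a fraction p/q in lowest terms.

397/62

a_0 = 6: 6/1
a_1 = 2: 13/2
a_2 = 2: 32/5
a_3 = 12: 397/62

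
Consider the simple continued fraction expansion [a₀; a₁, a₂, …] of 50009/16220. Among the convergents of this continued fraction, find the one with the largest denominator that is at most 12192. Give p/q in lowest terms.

a_0 = 3: 3/1  (≤ bound)
a_1 = 12: 37/12  (≤ bound)
a_2 = 42: 1557/505  (≤ bound)
a_3 = 6: 9379/3042  (≤ bound)
a_4 = 2: 20315/6589  (≤ bound)
a_5 = 2: 50009/16220  (> 12192, stop)

20315/6589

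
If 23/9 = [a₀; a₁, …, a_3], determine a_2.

1

⌊23/9⌋ = 2, remainder 5
⌊9/5⌋ = 1, remainder 4
⌊5/4⌋ = 1, remainder 1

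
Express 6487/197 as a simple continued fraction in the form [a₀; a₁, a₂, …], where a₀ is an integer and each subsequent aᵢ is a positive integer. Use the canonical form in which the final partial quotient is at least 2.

⌊6487/197⌋ = 32, remainder 183
⌊197/183⌋ = 1, remainder 14
⌊183/14⌋ = 13, remainder 1
⌊14/1⌋ = 14, remainder 0

[32; 1, 13, 14]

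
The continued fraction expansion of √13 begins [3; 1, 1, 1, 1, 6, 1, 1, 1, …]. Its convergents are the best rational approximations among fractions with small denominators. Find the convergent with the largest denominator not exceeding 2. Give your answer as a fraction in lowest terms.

7/2

a_0 = 3: 3/1  (≤ bound)
a_1 = 1: 4/1  (≤ bound)
a_2 = 1: 7/2  (≤ bound)
a_3 = 1: 11/3  (> 2, stop)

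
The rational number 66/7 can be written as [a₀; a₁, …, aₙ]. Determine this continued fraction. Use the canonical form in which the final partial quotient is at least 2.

[9; 2, 3]

⌊66/7⌋ = 9, remainder 3
⌊7/3⌋ = 2, remainder 1
⌊3/1⌋ = 3, remainder 0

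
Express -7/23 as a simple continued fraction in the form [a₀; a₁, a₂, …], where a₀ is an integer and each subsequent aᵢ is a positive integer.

-7 ÷ 23 → quotient -1, remainder 16
23 ÷ 16 → quotient 1, remainder 7
16 ÷ 7 → quotient 2, remainder 2
7 ÷ 2 → quotient 3, remainder 1
2 ÷ 1 → quotient 2, remainder 0

[-1; 1, 2, 3, 2]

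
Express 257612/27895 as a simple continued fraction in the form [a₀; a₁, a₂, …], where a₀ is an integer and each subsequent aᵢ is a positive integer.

[9; 4, 3, 1, 14, 55, 2]

Repeatedly divide and take the remainder:
⌊257612/27895⌋ = 9, remainder 6557
⌊27895/6557⌋ = 4, remainder 1667
⌊6557/1667⌋ = 3, remainder 1556
⌊1667/1556⌋ = 1, remainder 111
⌊1556/111⌋ = 14, remainder 2
⌊111/2⌋ = 55, remainder 1
⌊2/1⌋ = 2, remainder 0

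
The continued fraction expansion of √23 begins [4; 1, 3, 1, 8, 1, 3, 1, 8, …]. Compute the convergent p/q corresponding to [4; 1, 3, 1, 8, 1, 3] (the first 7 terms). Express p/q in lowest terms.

Build up convergents one term at a time:
a_0 = 4: 4/1
a_1 = 1: 5/1
a_2 = 3: 19/4
a_3 = 1: 24/5
a_4 = 8: 211/44
a_5 = 1: 235/49
a_6 = 3: 916/191

916/191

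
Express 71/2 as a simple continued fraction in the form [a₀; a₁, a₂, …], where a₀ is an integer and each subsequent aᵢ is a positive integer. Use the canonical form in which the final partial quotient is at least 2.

[35; 2]

71 = 35·2 + 1, so a_0 = 35
2 = 2·1 + 0, so a_1 = 2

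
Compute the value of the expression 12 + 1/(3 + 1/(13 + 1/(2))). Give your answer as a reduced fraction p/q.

Work from the innermost term outward:
Start with 2.
13 + 1/(2/1) = 13 + 1/2 = 27/2
3 + 1/(27/2) = 3 + 2/27 = 83/27
12 + 1/(83/27) = 12 + 27/83 = 1023/83

1023/83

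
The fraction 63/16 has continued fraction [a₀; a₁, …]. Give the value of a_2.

15

63 = 3·16 + 15, so a_0 = 3
16 = 1·15 + 1, so a_1 = 1
15 = 15·1 + 0, so a_2 = 15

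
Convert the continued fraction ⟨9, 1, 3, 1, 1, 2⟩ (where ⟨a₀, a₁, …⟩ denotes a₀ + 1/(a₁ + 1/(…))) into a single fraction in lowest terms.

225/23

Start with 2.
1 + 1/(2/1) = 1 + 1/2 = 3/2
1 + 1/(3/2) = 1 + 2/3 = 5/3
3 + 1/(5/3) = 3 + 3/5 = 18/5
1 + 1/(18/5) = 1 + 5/18 = 23/18
9 + 1/(23/18) = 9 + 18/23 = 225/23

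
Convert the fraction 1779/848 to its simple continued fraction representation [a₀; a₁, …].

Repeatedly divide and take the remainder:
1779 ÷ 848 → quotient 2, remainder 83
848 ÷ 83 → quotient 10, remainder 18
83 ÷ 18 → quotient 4, remainder 11
18 ÷ 11 → quotient 1, remainder 7
11 ÷ 7 → quotient 1, remainder 4
7 ÷ 4 → quotient 1, remainder 3
4 ÷ 3 → quotient 1, remainder 1
3 ÷ 1 → quotient 3, remainder 0

[2; 10, 4, 1, 1, 1, 1, 3]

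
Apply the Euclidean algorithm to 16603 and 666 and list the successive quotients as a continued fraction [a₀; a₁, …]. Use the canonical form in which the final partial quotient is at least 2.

Apply division with remainder until the remainder is 0:
16603 ÷ 666 → quotient 24, remainder 619
666 ÷ 619 → quotient 1, remainder 47
619 ÷ 47 → quotient 13, remainder 8
47 ÷ 8 → quotient 5, remainder 7
8 ÷ 7 → quotient 1, remainder 1
7 ÷ 1 → quotient 7, remainder 0

[24; 1, 13, 5, 1, 7]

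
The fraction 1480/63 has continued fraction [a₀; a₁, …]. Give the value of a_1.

2

1480 ÷ 63 → quotient 23, remainder 31
63 ÷ 31 → quotient 2, remainder 1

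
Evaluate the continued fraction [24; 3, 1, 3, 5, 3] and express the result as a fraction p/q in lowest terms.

6115/252

Starting at the tail and folding back:
Start with 3.
5 + 1/(3/1) = 5 + 1/3 = 16/3
3 + 1/(16/3) = 3 + 3/16 = 51/16
1 + 1/(51/16) = 1 + 16/51 = 67/51
3 + 1/(67/51) = 3 + 51/67 = 252/67
24 + 1/(252/67) = 24 + 67/252 = 6115/252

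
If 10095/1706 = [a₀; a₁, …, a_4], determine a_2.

Apply division with remainder until the remainder is 0:
⌊10095/1706⌋ = 5, remainder 1565
⌊1706/1565⌋ = 1, remainder 141
⌊1565/141⌋ = 11, remainder 14

11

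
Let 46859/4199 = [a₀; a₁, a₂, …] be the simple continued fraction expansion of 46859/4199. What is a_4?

2

⌊46859/4199⌋ = 11, remainder 670
⌊4199/670⌋ = 6, remainder 179
⌊670/179⌋ = 3, remainder 133
⌊179/133⌋ = 1, remainder 46
⌊133/46⌋ = 2, remainder 41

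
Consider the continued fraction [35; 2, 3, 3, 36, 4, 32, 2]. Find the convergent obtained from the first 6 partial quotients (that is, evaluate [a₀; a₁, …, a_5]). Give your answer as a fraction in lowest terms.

Build up convergents one term at a time:
a_0 = 35: 35/1
a_1 = 2: 71/2
a_2 = 3: 248/7
a_3 = 3: 815/23
a_4 = 36: 29588/835
a_5 = 4: 119167/3363

119167/3363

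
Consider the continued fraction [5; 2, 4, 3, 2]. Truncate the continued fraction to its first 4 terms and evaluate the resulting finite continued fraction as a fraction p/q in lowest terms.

158/29

Work from the innermost term outward:
Start with 3.
4 + 1/(3/1) = 4 + 1/3 = 13/3
2 + 1/(13/3) = 2 + 3/13 = 29/13
5 + 1/(29/13) = 5 + 13/29 = 158/29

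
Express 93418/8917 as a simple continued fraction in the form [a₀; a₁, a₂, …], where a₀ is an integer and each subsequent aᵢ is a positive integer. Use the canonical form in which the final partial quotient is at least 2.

[10; 2, 10, 11, 12, 1, 2]

Repeatedly divide and take the remainder:
93418 = 10·8917 + 4248, so a_0 = 10
8917 = 2·4248 + 421, so a_1 = 2
4248 = 10·421 + 38, so a_2 = 10
421 = 11·38 + 3, so a_3 = 11
38 = 12·3 + 2, so a_4 = 12
3 = 1·2 + 1, so a_5 = 1
2 = 2·1 + 0, so a_6 = 2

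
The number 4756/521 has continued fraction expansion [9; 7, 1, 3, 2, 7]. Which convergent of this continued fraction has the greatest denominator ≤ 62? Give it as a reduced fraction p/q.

283/31

a_0 = 9: 9/1  (≤ bound)
a_1 = 7: 64/7  (≤ bound)
a_2 = 1: 73/8  (≤ bound)
a_3 = 3: 283/31  (≤ bound)
a_4 = 2: 639/70  (> 62, stop)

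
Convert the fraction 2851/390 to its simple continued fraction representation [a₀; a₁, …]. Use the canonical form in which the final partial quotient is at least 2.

Apply division with remainder until the remainder is 0:
2851 = 7·390 + 121, so a_0 = 7
390 = 3·121 + 27, so a_1 = 3
121 = 4·27 + 13, so a_2 = 4
27 = 2·13 + 1, so a_3 = 2
13 = 13·1 + 0, so a_4 = 13

[7; 3, 4, 2, 13]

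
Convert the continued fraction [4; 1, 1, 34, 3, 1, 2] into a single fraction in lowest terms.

a_0 = 4: 4/1
a_1 = 1: 5/1
a_2 = 1: 9/2
a_3 = 34: 311/69
a_4 = 3: 942/209
a_5 = 1: 1253/278
a_6 = 2: 3448/765

3448/765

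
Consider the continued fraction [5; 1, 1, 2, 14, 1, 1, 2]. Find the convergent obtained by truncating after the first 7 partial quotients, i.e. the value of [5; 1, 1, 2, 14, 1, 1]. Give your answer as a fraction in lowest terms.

834/149

Start with 1.
1 + 1/(1/1) = 1 + 1/1 = 2/1
14 + 1/(2/1) = 14 + 1/2 = 29/2
2 + 1/(29/2) = 2 + 2/29 = 60/29
1 + 1/(60/29) = 1 + 29/60 = 89/60
1 + 1/(89/60) = 1 + 60/89 = 149/89
5 + 1/(149/89) = 5 + 89/149 = 834/149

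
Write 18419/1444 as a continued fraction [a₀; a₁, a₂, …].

[12; 1, 3, 11, 32]

⌊18419/1444⌋ = 12, remainder 1091
⌊1444/1091⌋ = 1, remainder 353
⌊1091/353⌋ = 3, remainder 32
⌊353/32⌋ = 11, remainder 1
⌊32/1⌋ = 32, remainder 0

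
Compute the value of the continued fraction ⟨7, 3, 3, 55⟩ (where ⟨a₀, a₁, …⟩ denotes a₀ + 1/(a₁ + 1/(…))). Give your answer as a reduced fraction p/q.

4037/553

Use the convergent recurrence hₖ = aₖ·hₖ₋₁ + hₖ₋₂ (and likewise for the denominators kₖ):
a_0 = 7: 7/1
a_1 = 3: 22/3
a_2 = 3: 73/10
a_3 = 55: 4037/553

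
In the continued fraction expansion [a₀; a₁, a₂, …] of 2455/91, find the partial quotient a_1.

⌊2455/91⌋ = 26, remainder 89
⌊91/89⌋ = 1, remainder 2

1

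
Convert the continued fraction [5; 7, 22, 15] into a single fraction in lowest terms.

Work from the innermost term outward:
Start with 15.
22 + 1/(15/1) = 22 + 1/15 = 331/15
7 + 1/(331/15) = 7 + 15/331 = 2332/331
5 + 1/(2332/331) = 5 + 331/2332 = 11991/2332

11991/2332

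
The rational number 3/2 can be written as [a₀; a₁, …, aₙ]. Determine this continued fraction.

Repeatedly divide and take the remainder:
⌊3/2⌋ = 1, remainder 1
⌊2/1⌋ = 2, remainder 0

[1; 2]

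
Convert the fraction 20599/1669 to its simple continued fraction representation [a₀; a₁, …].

⌊20599/1669⌋ = 12, remainder 571
⌊1669/571⌋ = 2, remainder 527
⌊571/527⌋ = 1, remainder 44
⌊527/44⌋ = 11, remainder 43
⌊44/43⌋ = 1, remainder 1
⌊43/1⌋ = 43, remainder 0

[12; 2, 1, 11, 1, 43]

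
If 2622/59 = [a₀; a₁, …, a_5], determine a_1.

2

2622 ÷ 59 → quotient 44, remainder 26
59 ÷ 26 → quotient 2, remainder 7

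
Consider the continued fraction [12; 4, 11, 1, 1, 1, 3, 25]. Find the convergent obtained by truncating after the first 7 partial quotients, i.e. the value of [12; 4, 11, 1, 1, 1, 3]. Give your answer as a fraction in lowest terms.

Start with 3.
1 + 1/(3/1) = 1 + 1/3 = 4/3
1 + 1/(4/3) = 1 + 3/4 = 7/4
1 + 1/(7/4) = 1 + 4/7 = 11/7
11 + 1/(11/7) = 11 + 7/11 = 128/11
4 + 1/(128/11) = 4 + 11/128 = 523/128
12 + 1/(523/128) = 12 + 128/523 = 6404/523

6404/523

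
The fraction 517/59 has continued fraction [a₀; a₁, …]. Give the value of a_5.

⌊517/59⌋ = 8, remainder 45
⌊59/45⌋ = 1, remainder 14
⌊45/14⌋ = 3, remainder 3
⌊14/3⌋ = 4, remainder 2
⌊3/2⌋ = 1, remainder 1
⌊2/1⌋ = 2, remainder 0

2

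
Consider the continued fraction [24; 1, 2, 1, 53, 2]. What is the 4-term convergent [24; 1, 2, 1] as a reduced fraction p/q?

99/4

Start with 1.
2 + 1/(1/1) = 2 + 1/1 = 3/1
1 + 1/(3/1) = 1 + 1/3 = 4/3
24 + 1/(4/3) = 24 + 3/4 = 99/4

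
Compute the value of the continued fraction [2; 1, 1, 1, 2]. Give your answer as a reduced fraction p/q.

a_0 = 2: 2/1
a_1 = 1: 3/1
a_2 = 1: 5/2
a_3 = 1: 8/3
a_4 = 2: 21/8

21/8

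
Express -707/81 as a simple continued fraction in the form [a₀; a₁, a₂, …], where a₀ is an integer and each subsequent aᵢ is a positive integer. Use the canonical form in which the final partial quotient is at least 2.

-707 ÷ 81 → quotient -9, remainder 22
81 ÷ 22 → quotient 3, remainder 15
22 ÷ 15 → quotient 1, remainder 7
15 ÷ 7 → quotient 2, remainder 1
7 ÷ 1 → quotient 7, remainder 0

[-9; 3, 1, 2, 7]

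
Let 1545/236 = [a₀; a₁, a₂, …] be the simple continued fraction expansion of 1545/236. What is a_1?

1

1545 = 6·236 + 129, so a_0 = 6
236 = 1·129 + 107, so a_1 = 1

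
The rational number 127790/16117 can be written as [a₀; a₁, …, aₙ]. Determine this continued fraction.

[7; 1, 13, 15, 1, 2, 3, 7]

127790 ÷ 16117 → quotient 7, remainder 14971
16117 ÷ 14971 → quotient 1, remainder 1146
14971 ÷ 1146 → quotient 13, remainder 73
1146 ÷ 73 → quotient 15, remainder 51
73 ÷ 51 → quotient 1, remainder 22
51 ÷ 22 → quotient 2, remainder 7
22 ÷ 7 → quotient 3, remainder 1
7 ÷ 1 → quotient 7, remainder 0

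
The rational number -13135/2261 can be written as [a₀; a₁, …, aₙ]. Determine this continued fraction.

Repeatedly divide and take the remainder:
⌊-13135/2261⌋ = -6, remainder 431
⌊2261/431⌋ = 5, remainder 106
⌊431/106⌋ = 4, remainder 7
⌊106/7⌋ = 15, remainder 1
⌊7/1⌋ = 7, remainder 0

[-6; 5, 4, 15, 7]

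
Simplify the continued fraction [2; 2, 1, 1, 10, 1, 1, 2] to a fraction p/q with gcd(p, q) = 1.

a_0 = 2: 2/1
a_1 = 2: 5/2
a_2 = 1: 7/3
a_3 = 1: 12/5
a_4 = 10: 127/53
a_5 = 1: 139/58
a_6 = 1: 266/111
a_7 = 2: 671/280

671/280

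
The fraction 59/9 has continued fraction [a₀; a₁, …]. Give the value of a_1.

⌊59/9⌋ = 6, remainder 5
⌊9/5⌋ = 1, remainder 4

1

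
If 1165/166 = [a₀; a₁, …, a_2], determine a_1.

1165 = 7·166 + 3, so a_0 = 7
166 = 55·3 + 1, so a_1 = 55

55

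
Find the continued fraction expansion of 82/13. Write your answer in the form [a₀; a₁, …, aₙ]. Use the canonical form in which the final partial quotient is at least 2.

[6; 3, 4]

82 = 6·13 + 4, so a_0 = 6
13 = 3·4 + 1, so a_1 = 3
4 = 4·1 + 0, so a_2 = 4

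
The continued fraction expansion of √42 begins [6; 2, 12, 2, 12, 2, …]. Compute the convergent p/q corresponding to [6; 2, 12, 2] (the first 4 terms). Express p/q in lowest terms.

337/52

Start with 2.
12 + 1/(2/1) = 12 + 1/2 = 25/2
2 + 1/(25/2) = 2 + 2/25 = 52/25
6 + 1/(52/25) = 6 + 25/52 = 337/52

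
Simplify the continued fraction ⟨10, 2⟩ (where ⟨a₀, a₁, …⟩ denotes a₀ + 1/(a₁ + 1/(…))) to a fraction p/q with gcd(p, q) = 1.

Work from the innermost term outward:
Start with 2.
10 + 1/(2/1) = 10 + 1/2 = 21/2

21/2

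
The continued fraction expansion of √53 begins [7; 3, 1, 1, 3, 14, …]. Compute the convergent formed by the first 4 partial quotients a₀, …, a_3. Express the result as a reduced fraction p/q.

a_0 = 7: 7/1
a_1 = 3: 22/3
a_2 = 1: 29/4
a_3 = 1: 51/7

51/7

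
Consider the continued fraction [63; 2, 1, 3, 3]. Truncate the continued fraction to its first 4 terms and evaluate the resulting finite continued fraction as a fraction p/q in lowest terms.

a_0 = 63: 63/1
a_1 = 2: 127/2
a_2 = 1: 190/3
a_3 = 3: 697/11

697/11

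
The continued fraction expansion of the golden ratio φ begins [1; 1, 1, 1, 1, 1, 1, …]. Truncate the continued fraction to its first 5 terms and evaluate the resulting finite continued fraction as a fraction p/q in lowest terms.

8/5

Start with 1.
1 + 1/(1/1) = 1 + 1/1 = 2/1
1 + 1/(2/1) = 1 + 1/2 = 3/2
1 + 1/(3/2) = 1 + 2/3 = 5/3
1 + 1/(5/3) = 1 + 3/5 = 8/5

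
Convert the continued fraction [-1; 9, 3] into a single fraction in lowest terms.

-25/28

Build up convergents one term at a time:
a_0 = -1: -1/1
a_1 = 9: -8/9
a_2 = 3: -25/28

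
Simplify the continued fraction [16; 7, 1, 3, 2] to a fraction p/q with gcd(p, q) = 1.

1129/70

Build up convergents one term at a time:
a_0 = 16: 16/1
a_1 = 7: 113/7
a_2 = 1: 129/8
a_3 = 3: 500/31
a_4 = 2: 1129/70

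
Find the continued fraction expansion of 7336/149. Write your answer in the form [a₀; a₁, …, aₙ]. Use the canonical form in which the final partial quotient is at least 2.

⌊7336/149⌋ = 49, remainder 35
⌊149/35⌋ = 4, remainder 9
⌊35/9⌋ = 3, remainder 8
⌊9/8⌋ = 1, remainder 1
⌊8/1⌋ = 8, remainder 0

[49; 4, 3, 1, 8]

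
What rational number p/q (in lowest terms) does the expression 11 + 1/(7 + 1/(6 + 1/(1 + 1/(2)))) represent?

Use the convergent recurrence hₖ = aₖ·hₖ₋₁ + hₖ₋₂ (and likewise for the denominators kₖ):
a_0 = 11: 11/1
a_1 = 7: 78/7
a_2 = 6: 479/43
a_3 = 1: 557/50
a_4 = 2: 1593/143

1593/143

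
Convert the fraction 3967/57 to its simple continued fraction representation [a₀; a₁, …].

3967 = 69·57 + 34, so a_0 = 69
57 = 1·34 + 23, so a_1 = 1
34 = 1·23 + 11, so a_2 = 1
23 = 2·11 + 1, so a_3 = 2
11 = 11·1 + 0, so a_4 = 11

[69; 1, 1, 2, 11]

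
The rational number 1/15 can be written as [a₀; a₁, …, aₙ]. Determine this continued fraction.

1 ÷ 15 → quotient 0, remainder 1
15 ÷ 1 → quotient 15, remainder 0

[0; 15]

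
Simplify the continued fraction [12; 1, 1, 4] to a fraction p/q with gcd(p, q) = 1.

a_0 = 12: 12/1
a_1 = 1: 13/1
a_2 = 1: 25/2
a_3 = 4: 113/9

113/9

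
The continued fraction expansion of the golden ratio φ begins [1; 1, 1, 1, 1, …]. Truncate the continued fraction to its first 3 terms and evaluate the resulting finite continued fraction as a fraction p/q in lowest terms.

3/2

Starting at the tail and folding back:
Start with 1.
1 + 1/(1/1) = 1 + 1/1 = 2/1
1 + 1/(2/1) = 1 + 1/2 = 3/2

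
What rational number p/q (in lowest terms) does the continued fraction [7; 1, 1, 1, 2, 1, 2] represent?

229/30

Collapse the nested fraction from the inside out:
Start with 2.
1 + 1/(2/1) = 1 + 1/2 = 3/2
2 + 1/(3/2) = 2 + 2/3 = 8/3
1 + 1/(8/3) = 1 + 3/8 = 11/8
1 + 1/(11/8) = 1 + 8/11 = 19/11
1 + 1/(19/11) = 1 + 11/19 = 30/19
7 + 1/(30/19) = 7 + 19/30 = 229/30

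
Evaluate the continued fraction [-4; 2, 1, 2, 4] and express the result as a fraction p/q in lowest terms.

-127/35

Compute successive convergents:
a_0 = -4: -4/1
a_1 = 2: -7/2
a_2 = 1: -11/3
a_3 = 2: -29/8
a_4 = 4: -127/35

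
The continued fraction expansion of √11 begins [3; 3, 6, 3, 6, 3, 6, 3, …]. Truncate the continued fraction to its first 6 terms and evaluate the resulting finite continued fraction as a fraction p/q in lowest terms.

Collapse the nested fraction from the inside out:
Start with 3.
6 + 1/(3/1) = 6 + 1/3 = 19/3
3 + 1/(19/3) = 3 + 3/19 = 60/19
6 + 1/(60/19) = 6 + 19/60 = 379/60
3 + 1/(379/60) = 3 + 60/379 = 1197/379
3 + 1/(1197/379) = 3 + 379/1197 = 3970/1197

3970/1197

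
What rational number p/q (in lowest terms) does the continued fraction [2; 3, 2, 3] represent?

55/24

Starting at the tail and folding back:
Start with 3.
2 + 1/(3/1) = 2 + 1/3 = 7/3
3 + 1/(7/3) = 3 + 3/7 = 24/7
2 + 1/(24/7) = 2 + 7/24 = 55/24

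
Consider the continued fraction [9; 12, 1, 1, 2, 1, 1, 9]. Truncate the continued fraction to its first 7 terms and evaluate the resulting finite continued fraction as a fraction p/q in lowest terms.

1371/151

Start with 1.
1 + 1/(1/1) = 1 + 1/1 = 2/1
2 + 1/(2/1) = 2 + 1/2 = 5/2
1 + 1/(5/2) = 1 + 2/5 = 7/5
1 + 1/(7/5) = 1 + 5/7 = 12/7
12 + 1/(12/7) = 12 + 7/12 = 151/12
9 + 1/(151/12) = 9 + 12/151 = 1371/151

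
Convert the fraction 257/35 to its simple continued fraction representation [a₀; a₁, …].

257 ÷ 35 → quotient 7, remainder 12
35 ÷ 12 → quotient 2, remainder 11
12 ÷ 11 → quotient 1, remainder 1
11 ÷ 1 → quotient 11, remainder 0

[7; 2, 1, 11]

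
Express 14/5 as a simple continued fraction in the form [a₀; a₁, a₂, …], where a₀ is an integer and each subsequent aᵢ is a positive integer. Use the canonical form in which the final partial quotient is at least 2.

[2; 1, 4]

⌊14/5⌋ = 2, remainder 4
⌊5/4⌋ = 1, remainder 1
⌊4/1⌋ = 4, remainder 0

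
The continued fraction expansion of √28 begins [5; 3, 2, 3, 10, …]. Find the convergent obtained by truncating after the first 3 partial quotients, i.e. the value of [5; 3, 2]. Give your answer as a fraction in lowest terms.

37/7

Start with 2.
3 + 1/(2/1) = 3 + 1/2 = 7/2
5 + 1/(7/2) = 5 + 2/7 = 37/7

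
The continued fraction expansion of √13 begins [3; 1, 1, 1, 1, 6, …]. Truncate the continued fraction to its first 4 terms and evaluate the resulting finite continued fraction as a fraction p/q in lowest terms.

11/3

Start with 1.
1 + 1/(1/1) = 1 + 1/1 = 2/1
1 + 1/(2/1) = 1 + 1/2 = 3/2
3 + 1/(3/2) = 3 + 2/3 = 11/3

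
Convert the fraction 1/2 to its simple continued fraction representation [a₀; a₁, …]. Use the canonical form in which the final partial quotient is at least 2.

1 ÷ 2 → quotient 0, remainder 1
2 ÷ 1 → quotient 2, remainder 0

[0; 2]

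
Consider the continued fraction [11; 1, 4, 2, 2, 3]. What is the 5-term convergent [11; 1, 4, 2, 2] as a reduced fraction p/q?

Starting at the tail and folding back:
Start with 2.
2 + 1/(2/1) = 2 + 1/2 = 5/2
4 + 1/(5/2) = 4 + 2/5 = 22/5
1 + 1/(22/5) = 1 + 5/22 = 27/22
11 + 1/(27/22) = 11 + 22/27 = 319/27

319/27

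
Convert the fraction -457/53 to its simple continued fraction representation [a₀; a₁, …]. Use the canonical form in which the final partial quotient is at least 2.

[-9; 2, 1, 1, 1, 6]

Run the Euclidean algorithm, recording each quotient:
⌊-457/53⌋ = -9, remainder 20
⌊53/20⌋ = 2, remainder 13
⌊20/13⌋ = 1, remainder 7
⌊13/7⌋ = 1, remainder 6
⌊7/6⌋ = 1, remainder 1
⌊6/1⌋ = 6, remainder 0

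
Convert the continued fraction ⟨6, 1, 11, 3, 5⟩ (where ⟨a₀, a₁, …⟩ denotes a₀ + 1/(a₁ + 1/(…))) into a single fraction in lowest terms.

1363/197

Work from the innermost term outward:
Start with 5.
3 + 1/(5/1) = 3 + 1/5 = 16/5
11 + 1/(16/5) = 11 + 5/16 = 181/16
1 + 1/(181/16) = 1 + 16/181 = 197/181
6 + 1/(197/181) = 6 + 181/197 = 1363/197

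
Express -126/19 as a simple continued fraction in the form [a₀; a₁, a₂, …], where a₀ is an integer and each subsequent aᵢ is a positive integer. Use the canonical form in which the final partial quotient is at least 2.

Apply division with remainder until the remainder is 0:
⌊-126/19⌋ = -7, remainder 7
⌊19/7⌋ = 2, remainder 5
⌊7/5⌋ = 1, remainder 2
⌊5/2⌋ = 2, remainder 1
⌊2/1⌋ = 2, remainder 0

[-7; 2, 1, 2, 2]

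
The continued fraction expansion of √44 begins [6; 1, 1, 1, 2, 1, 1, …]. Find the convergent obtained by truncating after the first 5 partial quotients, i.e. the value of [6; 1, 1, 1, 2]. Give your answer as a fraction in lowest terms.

Collapse the nested fraction from the inside out:
Start with 2.
1 + 1/(2/1) = 1 + 1/2 = 3/2
1 + 1/(3/2) = 1 + 2/3 = 5/3
1 + 1/(5/3) = 1 + 3/5 = 8/5
6 + 1/(8/5) = 6 + 5/8 = 53/8

53/8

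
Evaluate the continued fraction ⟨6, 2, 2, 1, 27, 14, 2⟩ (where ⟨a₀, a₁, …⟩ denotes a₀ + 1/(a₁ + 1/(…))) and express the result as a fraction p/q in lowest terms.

Compute successive convergents:
a_0 = 6: 6/1
a_1 = 2: 13/2
a_2 = 2: 32/5
a_3 = 1: 45/7
a_4 = 27: 1247/194
a_5 = 14: 17503/2723
a_6 = 2: 36253/5640

36253/5640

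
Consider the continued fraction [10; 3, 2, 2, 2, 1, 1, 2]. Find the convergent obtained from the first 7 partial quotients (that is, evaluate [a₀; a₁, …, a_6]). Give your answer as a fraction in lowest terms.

Start with 1.
1 + 1/(1/1) = 1 + 1/1 = 2/1
2 + 1/(2/1) = 2 + 1/2 = 5/2
2 + 1/(5/2) = 2 + 2/5 = 12/5
2 + 1/(12/5) = 2 + 5/12 = 29/12
3 + 1/(29/12) = 3 + 12/29 = 99/29
10 + 1/(99/29) = 10 + 29/99 = 1019/99

1019/99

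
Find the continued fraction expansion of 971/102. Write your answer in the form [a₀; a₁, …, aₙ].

[9; 1, 1, 12, 4]

⌊971/102⌋ = 9, remainder 53
⌊102/53⌋ = 1, remainder 49
⌊53/49⌋ = 1, remainder 4
⌊49/4⌋ = 12, remainder 1
⌊4/1⌋ = 4, remainder 0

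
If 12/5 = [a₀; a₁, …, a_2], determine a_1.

2

12 ÷ 5 → quotient 2, remainder 2
5 ÷ 2 → quotient 2, remainder 1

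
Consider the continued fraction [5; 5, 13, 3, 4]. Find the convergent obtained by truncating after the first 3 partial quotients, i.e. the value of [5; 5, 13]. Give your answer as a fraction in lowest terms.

a_0 = 5: 5/1
a_1 = 5: 26/5
a_2 = 13: 343/66

343/66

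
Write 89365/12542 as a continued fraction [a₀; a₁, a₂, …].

[7; 7, 1, 59, 2, 2, 1, 3]

⌊89365/12542⌋ = 7, remainder 1571
⌊12542/1571⌋ = 7, remainder 1545
⌊1571/1545⌋ = 1, remainder 26
⌊1545/26⌋ = 59, remainder 11
⌊26/11⌋ = 2, remainder 4
⌊11/4⌋ = 2, remainder 3
⌊4/3⌋ = 1, remainder 1
⌊3/1⌋ = 3, remainder 0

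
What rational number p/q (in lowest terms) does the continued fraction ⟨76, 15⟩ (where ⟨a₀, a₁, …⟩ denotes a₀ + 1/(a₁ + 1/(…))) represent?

a_0 = 76: 76/1
a_1 = 15: 1141/15

1141/15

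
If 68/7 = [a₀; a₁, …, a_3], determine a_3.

2

Repeatedly divide and take the remainder:
68 ÷ 7 → quotient 9, remainder 5
7 ÷ 5 → quotient 1, remainder 2
5 ÷ 2 → quotient 2, remainder 1
2 ÷ 1 → quotient 2, remainder 0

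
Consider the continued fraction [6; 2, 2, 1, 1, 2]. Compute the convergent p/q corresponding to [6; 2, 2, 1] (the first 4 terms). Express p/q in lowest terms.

45/7

a_0 = 6: 6/1
a_1 = 2: 13/2
a_2 = 2: 32/5
a_3 = 1: 45/7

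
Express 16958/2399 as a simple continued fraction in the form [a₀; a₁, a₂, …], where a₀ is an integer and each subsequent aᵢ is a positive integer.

[7; 14, 1, 1, 5, 1, 5, 2]

⌊16958/2399⌋ = 7, remainder 165
⌊2399/165⌋ = 14, remainder 89
⌊165/89⌋ = 1, remainder 76
⌊89/76⌋ = 1, remainder 13
⌊76/13⌋ = 5, remainder 11
⌊13/11⌋ = 1, remainder 2
⌊11/2⌋ = 5, remainder 1
⌊2/1⌋ = 2, remainder 0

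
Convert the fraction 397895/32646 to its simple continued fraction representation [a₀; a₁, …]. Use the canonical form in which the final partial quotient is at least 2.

⌊397895/32646⌋ = 12, remainder 6143
⌊32646/6143⌋ = 5, remainder 1931
⌊6143/1931⌋ = 3, remainder 350
⌊1931/350⌋ = 5, remainder 181
⌊350/181⌋ = 1, remainder 169
⌊181/169⌋ = 1, remainder 12
⌊169/12⌋ = 14, remainder 1
⌊12/1⌋ = 12, remainder 0

[12; 5, 3, 5, 1, 1, 14, 12]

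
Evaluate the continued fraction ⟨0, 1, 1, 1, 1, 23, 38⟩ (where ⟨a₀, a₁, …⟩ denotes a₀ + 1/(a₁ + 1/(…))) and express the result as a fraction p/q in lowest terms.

2701/4489

a_0 = 0: 0/1
a_1 = 1: 1/1
a_2 = 1: 1/2
a_3 = 1: 2/3
a_4 = 1: 3/5
a_5 = 23: 71/118
a_6 = 38: 2701/4489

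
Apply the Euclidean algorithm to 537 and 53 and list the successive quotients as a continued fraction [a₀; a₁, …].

Run the Euclidean algorithm, recording each quotient:
537 = 10·53 + 7, so a_0 = 10
53 = 7·7 + 4, so a_1 = 7
7 = 1·4 + 3, so a_2 = 1
4 = 1·3 + 1, so a_3 = 1
3 = 3·1 + 0, so a_4 = 3

[10; 7, 1, 1, 3]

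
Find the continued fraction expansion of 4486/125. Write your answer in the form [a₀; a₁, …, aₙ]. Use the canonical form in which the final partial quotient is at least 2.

[35; 1, 7, 1, 13]

⌊4486/125⌋ = 35, remainder 111
⌊125/111⌋ = 1, remainder 14
⌊111/14⌋ = 7, remainder 13
⌊14/13⌋ = 1, remainder 1
⌊13/1⌋ = 13, remainder 0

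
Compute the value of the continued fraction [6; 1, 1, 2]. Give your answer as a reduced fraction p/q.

33/5

Start with 2.
1 + 1/(2/1) = 1 + 1/2 = 3/2
1 + 1/(3/2) = 1 + 2/3 = 5/3
6 + 1/(5/3) = 6 + 3/5 = 33/5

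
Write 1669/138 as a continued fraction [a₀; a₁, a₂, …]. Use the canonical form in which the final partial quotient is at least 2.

[12; 10, 1, 1, 1, 1, 2]

Apply division with remainder until the remainder is 0:
1669 ÷ 138 → quotient 12, remainder 13
138 ÷ 13 → quotient 10, remainder 8
13 ÷ 8 → quotient 1, remainder 5
8 ÷ 5 → quotient 1, remainder 3
5 ÷ 3 → quotient 1, remainder 2
3 ÷ 2 → quotient 1, remainder 1
2 ÷ 1 → quotient 2, remainder 0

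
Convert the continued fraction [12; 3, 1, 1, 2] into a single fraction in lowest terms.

Work from the innermost term outward:
Start with 2.
1 + 1/(2/1) = 1 + 1/2 = 3/2
1 + 1/(3/2) = 1 + 2/3 = 5/3
3 + 1/(5/3) = 3 + 3/5 = 18/5
12 + 1/(18/5) = 12 + 5/18 = 221/18

221/18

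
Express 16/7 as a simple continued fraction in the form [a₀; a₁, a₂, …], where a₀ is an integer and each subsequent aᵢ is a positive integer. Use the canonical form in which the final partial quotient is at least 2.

16 ÷ 7 → quotient 2, remainder 2
7 ÷ 2 → quotient 3, remainder 1
2 ÷ 1 → quotient 2, remainder 0

[2; 3, 2]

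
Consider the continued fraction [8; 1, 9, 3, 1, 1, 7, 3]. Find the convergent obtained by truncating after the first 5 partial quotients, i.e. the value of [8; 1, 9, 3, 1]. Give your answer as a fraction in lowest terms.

365/41

Start with 1.
3 + 1/(1/1) = 3 + 1/1 = 4/1
9 + 1/(4/1) = 9 + 1/4 = 37/4
1 + 1/(37/4) = 1 + 4/37 = 41/37
8 + 1/(41/37) = 8 + 37/41 = 365/41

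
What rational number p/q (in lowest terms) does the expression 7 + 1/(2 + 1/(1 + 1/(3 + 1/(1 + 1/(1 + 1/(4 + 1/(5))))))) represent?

4379/595

Start with 5.
4 + 1/(5/1) = 4 + 1/5 = 21/5
1 + 1/(21/5) = 1 + 5/21 = 26/21
1 + 1/(26/21) = 1 + 21/26 = 47/26
3 + 1/(47/26) = 3 + 26/47 = 167/47
1 + 1/(167/47) = 1 + 47/167 = 214/167
2 + 1/(214/167) = 2 + 167/214 = 595/214
7 + 1/(595/214) = 7 + 214/595 = 4379/595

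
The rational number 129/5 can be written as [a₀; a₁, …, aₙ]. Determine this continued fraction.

[25; 1, 4]

Apply division with remainder until the remainder is 0:
129 = 25·5 + 4, so a_0 = 25
5 = 1·4 + 1, so a_1 = 1
4 = 4·1 + 0, so a_2 = 4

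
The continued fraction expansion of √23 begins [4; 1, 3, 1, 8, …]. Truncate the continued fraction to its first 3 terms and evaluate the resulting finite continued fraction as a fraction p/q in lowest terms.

Start with 3.
1 + 1/(3/1) = 1 + 1/3 = 4/3
4 + 1/(4/3) = 4 + 3/4 = 19/4

19/4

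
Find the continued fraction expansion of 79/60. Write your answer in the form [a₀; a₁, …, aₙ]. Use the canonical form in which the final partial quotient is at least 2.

[1; 3, 6, 3]

Apply division with remainder until the remainder is 0:
79 = 1·60 + 19, so a_0 = 1
60 = 3·19 + 3, so a_1 = 3
19 = 6·3 + 1, so a_2 = 6
3 = 3·1 + 0, so a_3 = 3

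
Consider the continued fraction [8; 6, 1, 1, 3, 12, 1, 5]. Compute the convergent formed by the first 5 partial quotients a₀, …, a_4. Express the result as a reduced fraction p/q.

Start with 3.
1 + 1/(3/1) = 1 + 1/3 = 4/3
1 + 1/(4/3) = 1 + 3/4 = 7/4
6 + 1/(7/4) = 6 + 4/7 = 46/7
8 + 1/(46/7) = 8 + 7/46 = 375/46

375/46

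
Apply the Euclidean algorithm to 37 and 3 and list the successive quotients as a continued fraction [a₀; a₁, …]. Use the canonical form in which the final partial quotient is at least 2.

37 ÷ 3 → quotient 12, remainder 1
3 ÷ 1 → quotient 3, remainder 0

[12; 3]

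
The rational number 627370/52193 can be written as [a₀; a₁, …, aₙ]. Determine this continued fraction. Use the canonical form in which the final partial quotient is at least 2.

627370 ÷ 52193 → quotient 12, remainder 1054
52193 ÷ 1054 → quotient 49, remainder 547
1054 ÷ 547 → quotient 1, remainder 507
547 ÷ 507 → quotient 1, remainder 40
507 ÷ 40 → quotient 12, remainder 27
40 ÷ 27 → quotient 1, remainder 13
27 ÷ 13 → quotient 2, remainder 1
13 ÷ 1 → quotient 13, remainder 0

[12; 49, 1, 1, 12, 1, 2, 13]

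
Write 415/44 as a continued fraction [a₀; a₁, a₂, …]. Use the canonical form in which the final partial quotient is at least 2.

[9; 2, 3, 6]

415 ÷ 44 → quotient 9, remainder 19
44 ÷ 19 → quotient 2, remainder 6
19 ÷ 6 → quotient 3, remainder 1
6 ÷ 1 → quotient 6, remainder 0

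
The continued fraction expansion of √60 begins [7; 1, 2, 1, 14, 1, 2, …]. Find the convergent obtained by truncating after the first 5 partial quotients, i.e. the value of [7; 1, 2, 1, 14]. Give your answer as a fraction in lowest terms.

Start with 14.
1 + 1/(14/1) = 1 + 1/14 = 15/14
2 + 1/(15/14) = 2 + 14/15 = 44/15
1 + 1/(44/15) = 1 + 15/44 = 59/44
7 + 1/(59/44) = 7 + 44/59 = 457/59

457/59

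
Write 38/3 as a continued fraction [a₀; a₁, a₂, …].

[12; 1, 2]

38 ÷ 3 → quotient 12, remainder 2
3 ÷ 2 → quotient 1, remainder 1
2 ÷ 1 → quotient 2, remainder 0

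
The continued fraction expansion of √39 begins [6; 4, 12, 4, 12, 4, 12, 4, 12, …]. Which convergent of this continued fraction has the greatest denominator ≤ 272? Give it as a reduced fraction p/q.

1249/200

a_0 = 6: 6/1  (≤ bound)
a_1 = 4: 25/4  (≤ bound)
a_2 = 12: 306/49  (≤ bound)
a_3 = 4: 1249/200  (≤ bound)
a_4 = 12: 15294/2449  (> 272, stop)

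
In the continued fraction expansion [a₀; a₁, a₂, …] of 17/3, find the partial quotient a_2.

⌊17/3⌋ = 5, remainder 2
⌊3/2⌋ = 1, remainder 1
⌊2/1⌋ = 2, remainder 0

2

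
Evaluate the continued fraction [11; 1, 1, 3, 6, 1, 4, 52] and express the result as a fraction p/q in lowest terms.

149778/12947

Start with 52.
4 + 1/(52/1) = 4 + 1/52 = 209/52
1 + 1/(209/52) = 1 + 52/209 = 261/209
6 + 1/(261/209) = 6 + 209/261 = 1775/261
3 + 1/(1775/261) = 3 + 261/1775 = 5586/1775
1 + 1/(5586/1775) = 1 + 1775/5586 = 7361/5586
1 + 1/(7361/5586) = 1 + 5586/7361 = 12947/7361
11 + 1/(12947/7361) = 11 + 7361/12947 = 149778/12947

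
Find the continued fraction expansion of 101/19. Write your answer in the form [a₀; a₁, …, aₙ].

[5; 3, 6]

⌊101/19⌋ = 5, remainder 6
⌊19/6⌋ = 3, remainder 1
⌊6/1⌋ = 6, remainder 0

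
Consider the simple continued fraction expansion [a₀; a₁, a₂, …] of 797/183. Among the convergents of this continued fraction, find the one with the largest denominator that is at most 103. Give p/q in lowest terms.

a_0 = 4: 4/1  (≤ bound)
a_1 = 2: 9/2  (≤ bound)
a_2 = 1: 13/3  (≤ bound)
a_3 = 4: 61/14  (≤ bound)
a_4 = 2: 135/31  (≤ bound)
a_5 = 2: 331/76  (≤ bound)
a_6 = 2: 797/183  (> 103, stop)

331/76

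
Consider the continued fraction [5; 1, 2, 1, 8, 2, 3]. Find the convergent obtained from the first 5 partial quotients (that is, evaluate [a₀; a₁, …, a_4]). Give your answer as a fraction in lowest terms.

201/35

Start with 8.
1 + 1/(8/1) = 1 + 1/8 = 9/8
2 + 1/(9/8) = 2 + 8/9 = 26/9
1 + 1/(26/9) = 1 + 9/26 = 35/26
5 + 1/(35/26) = 5 + 26/35 = 201/35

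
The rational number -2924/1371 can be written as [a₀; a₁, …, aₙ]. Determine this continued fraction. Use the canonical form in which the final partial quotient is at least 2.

[-3; 1, 6, 1, 1, 7, 12]

Repeatedly divide and take the remainder:
-2924 = -3·1371 + 1189, so a_0 = -3
1371 = 1·1189 + 182, so a_1 = 1
1189 = 6·182 + 97, so a_2 = 6
182 = 1·97 + 85, so a_3 = 1
97 = 1·85 + 12, so a_4 = 1
85 = 7·12 + 1, so a_5 = 7
12 = 12·1 + 0, so a_6 = 12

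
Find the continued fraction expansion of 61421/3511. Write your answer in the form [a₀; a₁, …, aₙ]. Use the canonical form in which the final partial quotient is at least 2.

⌊61421/3511⌋ = 17, remainder 1734
⌊3511/1734⌋ = 2, remainder 43
⌊1734/43⌋ = 40, remainder 14
⌊43/14⌋ = 3, remainder 1
⌊14/1⌋ = 14, remainder 0

[17; 2, 40, 3, 14]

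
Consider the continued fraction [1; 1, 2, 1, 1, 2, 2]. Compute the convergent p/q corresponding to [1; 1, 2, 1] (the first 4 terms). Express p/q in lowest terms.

7/4

Use the convergent recurrence hₖ = aₖ·hₖ₋₁ + hₖ₋₂ (and likewise for the denominators kₖ):
a_0 = 1: 1/1
a_1 = 1: 2/1
a_2 = 2: 5/3
a_3 = 1: 7/4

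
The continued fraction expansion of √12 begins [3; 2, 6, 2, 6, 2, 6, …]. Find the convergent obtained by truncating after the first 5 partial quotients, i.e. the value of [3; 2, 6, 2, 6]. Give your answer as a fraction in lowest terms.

627/181

Build up convergents one term at a time:
a_0 = 3: 3/1
a_1 = 2: 7/2
a_2 = 6: 45/13
a_3 = 2: 97/28
a_4 = 6: 627/181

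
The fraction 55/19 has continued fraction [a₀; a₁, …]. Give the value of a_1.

⌊55/19⌋ = 2, remainder 17
⌊19/17⌋ = 1, remainder 2

1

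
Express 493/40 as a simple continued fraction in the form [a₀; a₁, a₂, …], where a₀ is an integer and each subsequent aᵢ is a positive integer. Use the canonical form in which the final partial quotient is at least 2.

⌊493/40⌋ = 12, remainder 13
⌊40/13⌋ = 3, remainder 1
⌊13/1⌋ = 13, remainder 0

[12; 3, 13]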